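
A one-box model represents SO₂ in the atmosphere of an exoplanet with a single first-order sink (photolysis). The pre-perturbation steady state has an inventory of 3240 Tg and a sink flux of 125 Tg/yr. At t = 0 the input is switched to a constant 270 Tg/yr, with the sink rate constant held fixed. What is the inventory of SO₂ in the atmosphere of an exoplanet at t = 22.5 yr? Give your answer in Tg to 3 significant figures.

Residence time τ = M₀/F₀ = 25.92 yr. The eventual steady state is M_∞ = M₀·(F₁/F₀) = 3240 × 270/125 = 6998.4 Tg.
The anomaly ΔM(t) = M(t) − M_∞ decays as ΔM₀·e^(−t/τ) with ΔM₀ = 3240 − 6998.4 = −3758 Tg.
At t = 22.5 yr, e^(−t/τ) = e^(−0.8681) = 0.4198, so ΔM = −1578 Tg and M = 6998.4 − 1578 = 5420.7 Tg.

5420 Tg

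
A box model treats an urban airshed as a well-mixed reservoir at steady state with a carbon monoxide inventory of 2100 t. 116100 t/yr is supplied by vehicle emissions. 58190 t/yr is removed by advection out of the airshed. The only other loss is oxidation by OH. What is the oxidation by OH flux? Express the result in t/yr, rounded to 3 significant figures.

At steady state ΣF_in = ΣF_out.
ΣF_in = 116100 t/yr.
Oxidation by OH flux = ΣF_in − (58190) = 116100 − 58190 = 57910 t/yr.

57900 t/yr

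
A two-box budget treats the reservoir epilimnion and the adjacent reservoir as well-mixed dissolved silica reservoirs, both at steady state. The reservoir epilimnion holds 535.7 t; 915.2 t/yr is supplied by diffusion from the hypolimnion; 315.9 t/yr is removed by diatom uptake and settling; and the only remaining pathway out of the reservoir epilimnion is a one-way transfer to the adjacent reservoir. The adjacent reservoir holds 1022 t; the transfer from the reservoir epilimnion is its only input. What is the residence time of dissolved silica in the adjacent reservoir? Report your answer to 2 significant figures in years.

Balance the reservoir epilimnion: ΣF_in = 915.20 t/yr.
Transfer to the adjacent reservoir = ΣF_in − (315.9) = 599.30 t/yr.
At steady state the output of the adjacent reservoir equals its input, 599.30 t/yr.
τ = M / F = 1022 / 599.30 = 1.705 yr.

1.7 yr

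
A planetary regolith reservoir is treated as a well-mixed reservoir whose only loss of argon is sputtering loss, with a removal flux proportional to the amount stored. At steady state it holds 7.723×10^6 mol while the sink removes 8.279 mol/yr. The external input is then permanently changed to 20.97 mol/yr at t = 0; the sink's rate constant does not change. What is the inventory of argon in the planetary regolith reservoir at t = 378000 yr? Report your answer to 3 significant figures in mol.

1.17×10^7 mol

Residence time τ = M₀/F₀ = 932800 yr. The eventual steady state is M_∞ = M₀·(F₁/F₀) = 7.723×10^6 × 20.97/8.279 = 1.9562×10^7 mol.
The anomaly ΔM(t) = M(t) − M_∞ decays as ΔM₀·e^(−t/τ) with ΔM₀ = 7.723×10^6 − 1.9562×10^7 = −1.184×10^7 mol.
At t = 378000 yr, e^(−t/τ) = e^(−0.4052) = 0.6668, so ΔM = −7.894×10^6 mol and M = 1.9562×10^7 − 7.894×10^6 = 1.1667×10^7 mol.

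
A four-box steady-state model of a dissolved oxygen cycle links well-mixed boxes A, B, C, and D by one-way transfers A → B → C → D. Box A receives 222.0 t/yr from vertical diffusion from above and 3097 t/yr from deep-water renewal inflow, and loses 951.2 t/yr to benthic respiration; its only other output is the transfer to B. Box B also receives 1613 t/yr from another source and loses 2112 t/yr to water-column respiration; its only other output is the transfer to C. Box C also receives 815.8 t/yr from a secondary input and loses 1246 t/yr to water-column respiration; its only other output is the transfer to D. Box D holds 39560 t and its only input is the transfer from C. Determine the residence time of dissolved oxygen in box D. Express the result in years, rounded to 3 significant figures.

27.5 yr

Box A: F(A→B) = (222.0 + 3097) − 951.2 = 2367.8 t/yr.
Box B: F(B→C) = (2367.8 + 1613) − 2112 = 1868.8 t/yr.
Box C: F(C→D) = (1868.8 + 815.8) − 1246 = 1438.6 t/yr.
Box D throughput = its input = 1438.6 t/yr; τ = 39560 / 1438.6 = 27.50 yr.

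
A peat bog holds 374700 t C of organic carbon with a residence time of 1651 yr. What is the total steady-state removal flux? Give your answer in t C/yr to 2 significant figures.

230 t C/yr

F = M / τ = 374700 / 1651 = 227.0 t C/yr.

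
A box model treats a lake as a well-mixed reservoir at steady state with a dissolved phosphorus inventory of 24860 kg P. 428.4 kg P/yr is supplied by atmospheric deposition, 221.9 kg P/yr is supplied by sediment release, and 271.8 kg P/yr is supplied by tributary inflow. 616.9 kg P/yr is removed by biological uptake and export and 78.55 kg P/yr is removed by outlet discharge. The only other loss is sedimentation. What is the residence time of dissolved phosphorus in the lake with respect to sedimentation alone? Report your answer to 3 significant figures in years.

At steady state ΣF_in = ΣF_out.
ΣF_in = 428.4 + 221.9 + 271.8 = 922.10 kg P/yr.
Sedimentation flux = ΣF_in − (616.9 + 78.55) = 922.10 − 695.4 = 226.7 kg P/yr.
τ = M / F = 24860 / 226.7 = 109.7 yr.

110 yr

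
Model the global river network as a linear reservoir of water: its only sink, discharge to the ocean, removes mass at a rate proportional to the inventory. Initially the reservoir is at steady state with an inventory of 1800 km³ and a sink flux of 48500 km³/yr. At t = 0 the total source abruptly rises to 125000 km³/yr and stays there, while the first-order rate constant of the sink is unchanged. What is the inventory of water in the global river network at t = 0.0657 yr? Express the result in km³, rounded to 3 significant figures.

4160 km³

Residence time τ = M₀/F₀ = 0.03711 yr. The eventual steady state is M_∞ = M₀·(F₁/F₀) = 1800 × 125000/48500 = 4639.2 km³.
The anomaly ΔM(t) = M(t) − M_∞ decays as ΔM₀·e^(−t/τ) with ΔM₀ = 1800 − 4639.2 = −2839 km³.
At t = 0.0657 yr, e^(−t/τ) = e^(−1.770) = 0.1703, so ΔM = −483.5 km³ and M = 4639.2 − 483.5 = 4155.7 km³.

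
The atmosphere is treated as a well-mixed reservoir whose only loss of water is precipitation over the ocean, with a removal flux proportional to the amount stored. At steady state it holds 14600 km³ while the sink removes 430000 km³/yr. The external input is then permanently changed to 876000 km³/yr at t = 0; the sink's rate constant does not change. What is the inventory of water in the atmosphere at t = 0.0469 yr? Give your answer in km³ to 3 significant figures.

25900 km³

Residence time τ = M₀/F₀ = 0.03395 yr. The eventual steady state is M_∞ = M₀·(F₁/F₀) = 14600 × 876000/430000 = 29743 km³.
The anomaly ΔM(t) = M(t) − M_∞ decays as ΔM₀·e^(−t/τ) with ΔM₀ = 14600 − 29743 = −15140 km³.
At t = 0.0469 yr, e^(−t/τ) = e^(−1.381) = 0.2513, so ΔM = −3805 km³ and M = 29743 − 3805 = 25938 km³.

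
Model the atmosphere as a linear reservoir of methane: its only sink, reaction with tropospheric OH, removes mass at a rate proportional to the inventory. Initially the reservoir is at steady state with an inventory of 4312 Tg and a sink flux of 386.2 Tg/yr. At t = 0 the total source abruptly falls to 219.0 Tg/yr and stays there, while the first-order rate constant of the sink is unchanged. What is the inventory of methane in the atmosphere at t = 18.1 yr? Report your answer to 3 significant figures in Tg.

τ = M₀/F₀ = 4312/386.2 = 11.17 yr; rate constant k = 1/τ.
New steady state M_∞ = F₁/k = F₁·τ = 219.0 × 11.17 = 2445.2 Tg.
M(t) = M_∞ + (M₀ − M_∞)·e^(−t/τ); t/τ = 18.1/11.17 = 1.621, so e^(−t/τ) = 0.1977.
M(t) = 2445.2 + 1867 × 0.1977 = 2814.2 Tg.

2810 Tg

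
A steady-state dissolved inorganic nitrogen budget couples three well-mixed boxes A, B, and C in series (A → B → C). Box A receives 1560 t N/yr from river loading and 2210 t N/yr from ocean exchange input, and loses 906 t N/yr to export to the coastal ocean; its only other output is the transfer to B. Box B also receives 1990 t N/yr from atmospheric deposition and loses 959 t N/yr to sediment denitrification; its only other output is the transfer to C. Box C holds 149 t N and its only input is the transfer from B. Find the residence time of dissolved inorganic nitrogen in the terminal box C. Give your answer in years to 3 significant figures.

Box A: F(A→B) = (1560 + 2210) − 906 = 2864.0 t N/yr.
Box B: F(B→C) = (2864.0 + 1990) − 959 = 3895.0 t N/yr.
Box C throughput = its input = 3895.0 t N/yr; τ = 149 / 3895.0 = 0.03825 yr.

0.0383 yr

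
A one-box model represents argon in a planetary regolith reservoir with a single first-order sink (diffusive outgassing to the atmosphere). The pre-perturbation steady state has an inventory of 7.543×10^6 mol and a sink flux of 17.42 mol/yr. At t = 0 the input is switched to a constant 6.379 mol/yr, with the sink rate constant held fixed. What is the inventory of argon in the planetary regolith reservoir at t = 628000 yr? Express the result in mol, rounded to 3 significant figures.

The sink rate constant is k = F₀/M₀ = 17.42/7.543×10^6 = 2.309×10^-6 yr⁻¹.
Solving dM/dt = F₁ − kM with M(0) = M₀ gives M(t) = F₁/k + (M₀ − F₁/k)·e^(−kt).
F₁/k = 6.379/2.309×10^-6 = 2.7622×10^6 mol; kt = 2.309×10^-6 × 628000 = 1.450, e^(−kt) = 0.2345.
M(628000) = 2.7622×10^6 + (7.543×10^6 − 2.7622×10^6) × 0.2345 = 2.7622×10^6 + 1.121×10^6 = 3.8832×10^6 mol.

3.88×10^6 mol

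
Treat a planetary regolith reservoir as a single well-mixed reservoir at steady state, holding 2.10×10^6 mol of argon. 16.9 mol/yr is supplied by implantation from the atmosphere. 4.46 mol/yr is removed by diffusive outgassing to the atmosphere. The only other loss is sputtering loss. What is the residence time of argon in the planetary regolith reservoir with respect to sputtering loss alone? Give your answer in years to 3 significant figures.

169000 yr

At steady state ΣF_in = ΣF_out.
ΣF_in = 16.900 mol/yr.
Sputtering loss flux = ΣF_in − (4.46) = 16.900 − 4.460 = 12.44 mol/yr.
τ = M / F = 2.10×10^6 / 12.44 = 168800 yr.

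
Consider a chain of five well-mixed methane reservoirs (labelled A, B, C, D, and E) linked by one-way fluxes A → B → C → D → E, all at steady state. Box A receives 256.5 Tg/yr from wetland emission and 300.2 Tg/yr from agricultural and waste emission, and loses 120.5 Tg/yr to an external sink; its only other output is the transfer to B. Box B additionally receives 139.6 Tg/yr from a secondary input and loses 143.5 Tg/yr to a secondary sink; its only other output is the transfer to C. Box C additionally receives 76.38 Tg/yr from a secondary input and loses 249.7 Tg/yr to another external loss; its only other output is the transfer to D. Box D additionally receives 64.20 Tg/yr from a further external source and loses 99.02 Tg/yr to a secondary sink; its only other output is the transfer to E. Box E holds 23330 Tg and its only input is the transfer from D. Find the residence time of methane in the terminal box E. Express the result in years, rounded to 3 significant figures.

Box A: F(A→B) = (256.5 + 300.2) − 120.5 = 436.20 Tg/yr.
Box B: F(B→C) = (436.20 + 139.6) − 143.5 = 432.30 Tg/yr.
Box C: F(C→D) = (432.30 + 76.38) − 249.7 = 258.98 Tg/yr.
Box D: F(D→E) = (258.98 + 64.20) − 99.02 = 224.16 Tg/yr.
Box E throughput = its input = 224.16 Tg/yr; τ = 23330 / 224.16 = 104.1 yr.

104 yr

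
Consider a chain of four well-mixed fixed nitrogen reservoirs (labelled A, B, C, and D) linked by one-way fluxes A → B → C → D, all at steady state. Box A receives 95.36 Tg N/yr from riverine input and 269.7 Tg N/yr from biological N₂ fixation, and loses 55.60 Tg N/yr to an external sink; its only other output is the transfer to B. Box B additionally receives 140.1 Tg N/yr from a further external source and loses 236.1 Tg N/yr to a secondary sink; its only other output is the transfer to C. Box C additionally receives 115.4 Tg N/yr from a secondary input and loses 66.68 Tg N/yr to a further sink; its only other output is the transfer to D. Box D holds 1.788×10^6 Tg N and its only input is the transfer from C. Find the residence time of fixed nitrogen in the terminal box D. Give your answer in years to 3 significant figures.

6820 yr

Box A: F(A→B) = (95.36 + 269.7) − 55.60 = 309.46 Tg N/yr.
Box B: F(B→C) = (309.46 + 140.1) − 236.1 = 213.46 Tg N/yr.
Box C: F(C→D) = (213.46 + 115.4) − 66.68 = 262.18 Tg N/yr.
Box D throughput = its input = 262.18 Tg N/yr; τ = 1.788×10^6 / 262.18 = 6820 yr.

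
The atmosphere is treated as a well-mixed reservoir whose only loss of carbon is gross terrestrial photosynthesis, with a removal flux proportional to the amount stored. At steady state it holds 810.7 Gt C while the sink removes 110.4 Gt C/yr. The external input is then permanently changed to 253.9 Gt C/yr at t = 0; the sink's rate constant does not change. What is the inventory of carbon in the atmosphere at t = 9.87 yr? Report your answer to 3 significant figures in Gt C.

τ = M₀/F₀ = 810.7/110.4 = 7.343 yr; rate constant k = 1/τ.
New steady state M_∞ = F₁/k = F₁·τ = 253.9 × 7.343 = 1864.5 Gt C.
M(t) = M_∞ + (M₀ − M_∞)·e^(−t/τ); t/τ = 9.87/7.343 = 1.344, so e^(−t/τ) = 0.2608.
M(t) = 1864.5 − 1054 × 0.2608 = 1589.7 Gt C.

1590 Gt C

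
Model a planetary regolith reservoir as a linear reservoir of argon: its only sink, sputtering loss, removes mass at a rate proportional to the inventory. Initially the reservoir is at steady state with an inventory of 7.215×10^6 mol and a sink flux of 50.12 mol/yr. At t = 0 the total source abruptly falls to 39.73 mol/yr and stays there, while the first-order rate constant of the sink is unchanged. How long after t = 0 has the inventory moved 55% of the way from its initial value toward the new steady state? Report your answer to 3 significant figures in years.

τ = M₀/F₀ = 7.215×10^6/50.12 = 144000 yr.
The remaining gap fraction is e^(−t/τ); 55% covered ⇒ e^(−t/τ) = 0.450.
t = −τ ln(0.450) = 144000 × 0.7985 = 114900 yr.

115000 yr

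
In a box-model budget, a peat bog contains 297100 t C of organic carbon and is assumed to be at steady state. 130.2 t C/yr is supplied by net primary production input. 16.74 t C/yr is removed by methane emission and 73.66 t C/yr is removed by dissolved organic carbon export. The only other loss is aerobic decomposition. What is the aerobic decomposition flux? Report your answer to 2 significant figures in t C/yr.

40 t C/yr

At steady state ΣF_in = ΣF_out.
ΣF_in = 130.20 t C/yr.
Aerobic decomposition flux = ΣF_in − (16.74 + 73.66) = 130.20 − 90.40 = 39.80 t C/yr.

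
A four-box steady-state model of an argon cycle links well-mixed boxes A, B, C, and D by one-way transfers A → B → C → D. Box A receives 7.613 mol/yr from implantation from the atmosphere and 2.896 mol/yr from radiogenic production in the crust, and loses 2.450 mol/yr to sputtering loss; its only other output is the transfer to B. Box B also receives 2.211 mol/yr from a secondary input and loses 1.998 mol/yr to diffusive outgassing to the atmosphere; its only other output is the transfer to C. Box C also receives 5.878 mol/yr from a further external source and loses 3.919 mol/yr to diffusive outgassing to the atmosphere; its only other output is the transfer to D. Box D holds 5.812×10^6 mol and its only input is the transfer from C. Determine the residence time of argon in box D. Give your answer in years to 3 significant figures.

568000 yr

Box A: F(A→B) = (7.613 + 2.896) − 2.450 = 8.0590 mol/yr.
Box B: F(B→C) = (8.0590 + 2.211) − 1.998 = 8.2720 mol/yr.
Box C: F(C→D) = (8.2720 + 5.878) − 3.919 = 10.231 mol/yr.
Box D throughput = its input = 10.231 mol/yr; τ = 5.812×10^6 / 10.231 = 568100 yr.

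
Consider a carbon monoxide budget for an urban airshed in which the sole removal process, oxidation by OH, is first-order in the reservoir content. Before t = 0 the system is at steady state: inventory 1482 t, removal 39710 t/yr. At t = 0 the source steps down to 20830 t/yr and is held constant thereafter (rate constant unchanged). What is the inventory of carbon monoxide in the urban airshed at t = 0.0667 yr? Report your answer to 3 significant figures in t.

The sink rate constant is k = F₀/M₀ = 39710/1482 = 26.79 yr⁻¹.
Solving dM/dt = F₁ − kM with M(0) = M₀ gives M(t) = F₁/k + (M₀ − F₁/k)·e^(−kt).
F₁/k = 20830/26.79 = 777.39 t; kt = 26.79 × 0.0667 = 1.787, e^(−kt) = 0.1674.
M(0.0667) = 777.39 + (1482 − 777.39) × 0.1674 = 777.39 + 118.0 = 895.36 t.

895 t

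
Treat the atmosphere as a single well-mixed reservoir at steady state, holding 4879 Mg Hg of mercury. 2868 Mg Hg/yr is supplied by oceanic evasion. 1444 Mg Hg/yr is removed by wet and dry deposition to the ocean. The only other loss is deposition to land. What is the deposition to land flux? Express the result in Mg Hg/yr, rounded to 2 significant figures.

At steady state ΣF_in = ΣF_out.
ΣF_in = 2868.0 Mg Hg/yr.
Deposition to land flux = ΣF_in − (1444) = 2868.0 − 1444 = 1424 Mg Hg/yr.

1400 Mg Hg/yr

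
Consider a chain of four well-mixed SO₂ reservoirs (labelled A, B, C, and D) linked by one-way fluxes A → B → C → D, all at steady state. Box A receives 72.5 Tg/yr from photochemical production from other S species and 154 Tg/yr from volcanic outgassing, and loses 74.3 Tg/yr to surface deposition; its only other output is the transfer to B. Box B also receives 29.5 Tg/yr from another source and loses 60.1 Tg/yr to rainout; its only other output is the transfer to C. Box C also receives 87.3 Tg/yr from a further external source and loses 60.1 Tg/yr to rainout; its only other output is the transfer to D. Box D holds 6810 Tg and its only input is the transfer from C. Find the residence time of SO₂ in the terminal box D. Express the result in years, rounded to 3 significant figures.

45.8 yr

Box A: F(A→B) = (72.5 + 154) − 74.3 = 152.20 Tg/yr.
Box B: F(B→C) = (152.20 + 29.5) − 60.1 = 121.60 Tg/yr.
Box C: F(C→D) = (121.60 + 87.3) − 60.1 = 148.80 Tg/yr.
Box D throughput = its input = 148.80 Tg/yr; τ = 6810 / 148.80 = 45.77 yr.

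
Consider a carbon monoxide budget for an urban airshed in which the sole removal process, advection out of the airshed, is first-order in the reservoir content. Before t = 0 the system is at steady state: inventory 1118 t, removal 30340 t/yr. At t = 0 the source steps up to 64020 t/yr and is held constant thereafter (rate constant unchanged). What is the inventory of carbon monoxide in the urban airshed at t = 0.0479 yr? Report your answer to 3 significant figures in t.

2020 t

The sink rate constant is k = F₀/M₀ = 30340/1118 = 27.14 yr⁻¹.
Solving dM/dt = F₁ − kM with M(0) = M₀ gives M(t) = F₁/k + (M₀ − F₁/k)·e^(−kt).
F₁/k = 64020/27.14 = 2359.1 t; kt = 27.14 × 0.0479 = 1.300, e^(−kt) = 0.2726.
M(0.0479) = 2359.1 + (1118 − 2359.1) × 0.2726 = 2359.1 − 338.3 = 2020.8 t.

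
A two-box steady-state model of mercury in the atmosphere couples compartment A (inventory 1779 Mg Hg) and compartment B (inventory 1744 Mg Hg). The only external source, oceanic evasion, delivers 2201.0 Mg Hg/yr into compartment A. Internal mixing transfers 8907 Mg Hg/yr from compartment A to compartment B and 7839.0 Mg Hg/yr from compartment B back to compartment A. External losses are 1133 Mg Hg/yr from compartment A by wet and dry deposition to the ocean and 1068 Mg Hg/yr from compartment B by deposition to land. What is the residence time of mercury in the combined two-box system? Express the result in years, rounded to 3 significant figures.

For the system as a whole, the A↔B exchange is internal and contributes nothing to the throughput; only the external sinks remove mass.
M_total = 1779 + 1744 = 3523.0 Mg Hg.
ΣF_external_out = 1133 + 1068 = 2201.0 Mg Hg/yr.
τ = M_total / ΣF_ext = 3523.0 / 2201.0 = 1.601 yr.

1.60 yr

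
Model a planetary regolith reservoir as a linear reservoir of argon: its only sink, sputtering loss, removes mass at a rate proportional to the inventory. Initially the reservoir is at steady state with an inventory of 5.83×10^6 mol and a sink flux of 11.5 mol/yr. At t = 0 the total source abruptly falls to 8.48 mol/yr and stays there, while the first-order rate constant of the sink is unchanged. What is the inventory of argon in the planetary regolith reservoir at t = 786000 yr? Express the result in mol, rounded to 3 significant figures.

Residence time τ = M₀/F₀ = 507000 yr. The eventual steady state is M_∞ = M₀·(F₁/F₀) = 5.83×10^6 × 8.48/11.5 = 4.2990×10^6 mol.
The anomaly ΔM(t) = M(t) − M_∞ decays as ΔM₀·e^(−t/τ) with ΔM₀ = 5.83×10^6 − 4.2990×10^6 = 1.531×10^6 mol.
At t = 786000 yr, e^(−t/τ) = e^(−1.550) = 0.2122, so ΔM = 324800 mol and M = 4.2990×10^6 + 324800 = 4.6238×10^6 mol.

4.62×10^6 mol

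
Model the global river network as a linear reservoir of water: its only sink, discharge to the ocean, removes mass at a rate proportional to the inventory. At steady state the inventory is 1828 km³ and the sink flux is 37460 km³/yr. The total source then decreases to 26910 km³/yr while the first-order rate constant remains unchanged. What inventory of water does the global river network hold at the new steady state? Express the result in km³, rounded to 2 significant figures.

1300 km³

Rate constant k = F/M = 37460 / 1828 = 20.49 yr⁻¹.
At the new steady state, source = k·M_new ⇒ M_new = 26910 / 20.49 = 1313 km³.
(Equivalently M_new = M × F_new/F_old = 1828 × 26910/37460.)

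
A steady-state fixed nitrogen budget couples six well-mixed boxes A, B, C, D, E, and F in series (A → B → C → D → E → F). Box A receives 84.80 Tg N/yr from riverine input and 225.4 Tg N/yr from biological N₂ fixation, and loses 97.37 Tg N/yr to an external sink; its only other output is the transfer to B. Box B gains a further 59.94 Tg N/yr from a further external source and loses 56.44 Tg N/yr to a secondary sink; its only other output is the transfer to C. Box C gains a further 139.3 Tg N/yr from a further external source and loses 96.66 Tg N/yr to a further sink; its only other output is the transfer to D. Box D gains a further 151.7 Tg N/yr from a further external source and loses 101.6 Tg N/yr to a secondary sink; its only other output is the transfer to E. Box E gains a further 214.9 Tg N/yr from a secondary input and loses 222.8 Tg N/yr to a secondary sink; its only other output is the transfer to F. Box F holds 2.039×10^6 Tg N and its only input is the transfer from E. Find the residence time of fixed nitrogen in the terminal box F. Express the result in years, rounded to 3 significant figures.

6770 yr

Box A: F(A→B) = (84.80 + 225.4) − 97.37 = 212.83 Tg N/yr.
Box B: F(B→C) = (212.83 + 59.94) − 56.44 = 216.33 Tg N/yr.
Box C: F(C→D) = (216.33 + 139.3) − 96.66 = 258.97 Tg N/yr.
Box D: F(D→E) = (258.97 + 151.7) − 101.6 = 309.07 Tg N/yr.
Box E: F(E→F) = (309.07 + 214.9) − 222.8 = 301.17 Tg N/yr.
Box F throughput = its input = 301.17 Tg N/yr; τ = 2.039×10^6 / 301.17 = 6770 yr.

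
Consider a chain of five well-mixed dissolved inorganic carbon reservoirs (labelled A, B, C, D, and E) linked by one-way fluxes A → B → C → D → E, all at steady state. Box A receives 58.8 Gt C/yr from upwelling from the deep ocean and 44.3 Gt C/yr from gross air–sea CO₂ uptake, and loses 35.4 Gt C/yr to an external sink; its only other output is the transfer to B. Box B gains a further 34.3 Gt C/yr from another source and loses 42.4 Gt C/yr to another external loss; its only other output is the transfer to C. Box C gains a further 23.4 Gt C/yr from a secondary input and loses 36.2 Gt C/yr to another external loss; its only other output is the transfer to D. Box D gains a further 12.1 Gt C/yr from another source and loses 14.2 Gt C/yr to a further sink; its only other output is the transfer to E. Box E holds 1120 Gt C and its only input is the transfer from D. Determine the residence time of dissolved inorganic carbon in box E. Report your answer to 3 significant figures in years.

Box A: F(A→B) = (58.8 + 44.3) − 35.4 = 67.700 Gt C/yr.
Box B: F(B→C) = (67.700 + 34.3) − 42.4 = 59.600 Gt C/yr.
Box C: F(C→D) = (59.600 + 23.4) − 36.2 = 46.800 Gt C/yr.
Box D: F(D→E) = (46.800 + 12.1) − 14.2 = 44.700 Gt C/yr.
Box E throughput = its input = 44.700 Gt C/yr; τ = 1120 / 44.700 = 25.06 yr.

25.1 yr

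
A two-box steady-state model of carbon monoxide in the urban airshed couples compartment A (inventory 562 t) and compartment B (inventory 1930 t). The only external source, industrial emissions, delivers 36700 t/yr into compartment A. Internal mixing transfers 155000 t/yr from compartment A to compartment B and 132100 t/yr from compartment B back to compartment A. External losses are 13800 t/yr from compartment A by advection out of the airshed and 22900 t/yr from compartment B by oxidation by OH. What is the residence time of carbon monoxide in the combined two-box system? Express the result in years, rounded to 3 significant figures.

Residence time in the combined system uses the total inventory and the total *external* removal — internal exchanges between the two boxes cancel.
M_total = 562 + 1930 = 2492.0 t.
ΣF_external_out = 13800 + 22900 = 36700 t/yr.
τ = M_total / ΣF_ext = 2492.0 / 36700 = 0.06790 yr.

0.0679 yr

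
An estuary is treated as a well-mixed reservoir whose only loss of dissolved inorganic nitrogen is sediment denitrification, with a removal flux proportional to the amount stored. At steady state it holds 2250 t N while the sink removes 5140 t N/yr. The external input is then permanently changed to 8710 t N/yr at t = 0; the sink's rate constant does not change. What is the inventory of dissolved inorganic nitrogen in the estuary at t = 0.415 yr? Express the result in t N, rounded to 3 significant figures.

The sink rate constant is k = F₀/M₀ = 5140/2250 = 2.284 yr⁻¹.
Solving dM/dt = F₁ − kM with M(0) = M₀ gives M(t) = F₁/k + (M₀ − F₁/k)·e^(−kt).
F₁/k = 8710/2.284 = 3812.7 t N; kt = 2.284 × 0.415 = 0.9480, e^(−kt) = 0.3875.
M(0.415) = 3812.7 + (2250 − 3812.7) × 0.3875 = 3812.7 − 605.6 = 3207.2 t N.

3210 t N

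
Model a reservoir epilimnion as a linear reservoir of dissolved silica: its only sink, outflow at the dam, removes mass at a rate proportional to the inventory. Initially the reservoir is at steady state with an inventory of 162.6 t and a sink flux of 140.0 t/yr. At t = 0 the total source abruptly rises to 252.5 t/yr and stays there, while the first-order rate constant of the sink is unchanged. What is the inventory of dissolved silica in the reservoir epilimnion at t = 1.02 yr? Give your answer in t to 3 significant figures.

τ = M₀/F₀ = 162.6/140.0 = 1.161 yr; rate constant k = 1/τ.
New steady state M_∞ = F₁/k = F₁·τ = 252.5 × 1.161 = 293.26 t.
M(t) = M_∞ + (M₀ − M_∞)·e^(−t/τ); t/τ = 1.02/1.161 = 0.8782, so e^(−t/τ) = 0.4155.
M(t) = 293.26 − 130.7 × 0.4155 = 238.97 t.

239 t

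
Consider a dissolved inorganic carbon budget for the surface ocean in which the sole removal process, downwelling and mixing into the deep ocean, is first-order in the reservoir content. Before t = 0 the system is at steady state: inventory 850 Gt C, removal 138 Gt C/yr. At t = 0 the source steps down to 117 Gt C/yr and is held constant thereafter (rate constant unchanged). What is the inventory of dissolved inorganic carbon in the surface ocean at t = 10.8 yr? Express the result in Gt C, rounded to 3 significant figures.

The sink rate constant is k = F₀/M₀ = 138/850 = 0.1624 yr⁻¹.
Solving dM/dt = F₁ − kM with M(0) = M₀ gives M(t) = F₁/k + (M₀ − F₁/k)·e^(−kt).
F₁/k = 117/0.1624 = 720.65 Gt C; kt = 0.1624 × 10.8 = 1.753, e^(−kt) = 0.1732.
M(10.8) = 720.65 + (850 − 720.65) × 0.1732 = 720.65 + 22.40 = 743.05 Gt C.

743 Gt C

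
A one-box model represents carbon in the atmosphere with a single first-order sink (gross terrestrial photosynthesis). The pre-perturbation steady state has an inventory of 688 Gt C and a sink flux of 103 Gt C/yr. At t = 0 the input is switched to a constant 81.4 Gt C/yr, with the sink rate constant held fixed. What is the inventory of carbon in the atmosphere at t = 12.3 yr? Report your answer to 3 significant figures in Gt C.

567 Gt C

Residence time τ = M₀/F₀ = 6.680 yr. The eventual steady state is M_∞ = M₀·(F₁/F₀) = 688 × 81.4/103 = 543.72 Gt C.
The anomaly ΔM(t) = M(t) − M_∞ decays as ΔM₀·e^(−t/τ) with ΔM₀ = 688 − 543.72 = 144.3 Gt C.
At t = 12.3 yr, e^(−t/τ) = e^(−1.841) = 0.1586, so ΔM = 22.88 Gt C and M = 543.72 + 22.88 = 566.60 Gt C.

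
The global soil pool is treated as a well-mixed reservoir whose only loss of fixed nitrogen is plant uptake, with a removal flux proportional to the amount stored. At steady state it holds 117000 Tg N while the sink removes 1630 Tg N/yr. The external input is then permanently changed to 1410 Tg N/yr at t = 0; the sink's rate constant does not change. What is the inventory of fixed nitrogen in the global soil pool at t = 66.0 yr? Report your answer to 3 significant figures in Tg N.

Residence time τ = M₀/F₀ = 71.78 yr. The eventual steady state is M_∞ = M₀·(F₁/F₀) = 117000 × 1410/1630 = 101210 Tg N.
The anomaly ΔM(t) = M(t) − M_∞ decays as ΔM₀·e^(−t/τ) with ΔM₀ = 117000 − 101210 = 15790 Tg N.
At t = 66.0 yr, e^(−t/τ) = e^(−0.9195) = 0.3987, so ΔM = 6296 Tg N and M = 101210 + 6296 = 107500 Tg N.

108000 Tg N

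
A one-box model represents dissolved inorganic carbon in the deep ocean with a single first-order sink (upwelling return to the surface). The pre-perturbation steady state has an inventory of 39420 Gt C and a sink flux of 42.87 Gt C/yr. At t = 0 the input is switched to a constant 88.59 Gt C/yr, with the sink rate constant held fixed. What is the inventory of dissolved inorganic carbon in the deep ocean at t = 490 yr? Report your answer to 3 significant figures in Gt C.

56800 Gt C

The sink rate constant is k = F₀/M₀ = 42.87/39420 = 0.001088 yr⁻¹.
Solving dM/dt = F₁ − kM with M(0) = M₀ gives M(t) = F₁/k + (M₀ − F₁/k)·e^(−kt).
F₁/k = 88.59/0.001088 = 81461 Gt C; kt = 0.001088 × 490 = 0.5329, e^(−kt) = 0.5869.
M(490) = 81461 + (39420 − 81461) × 0.5869 = 81461 − 24670 = 56787 Gt C.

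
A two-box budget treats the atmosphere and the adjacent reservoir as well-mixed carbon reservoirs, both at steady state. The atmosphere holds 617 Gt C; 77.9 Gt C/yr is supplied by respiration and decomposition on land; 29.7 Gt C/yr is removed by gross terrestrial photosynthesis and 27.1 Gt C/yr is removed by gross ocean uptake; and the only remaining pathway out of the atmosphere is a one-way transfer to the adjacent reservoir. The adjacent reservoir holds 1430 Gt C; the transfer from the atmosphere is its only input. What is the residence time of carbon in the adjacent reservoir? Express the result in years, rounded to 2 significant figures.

68 yr

Balance the atmosphere: ΣF_in = 77.900 Gt C/yr.
Transfer to the adjacent reservoir = ΣF_in − (29.7 + 27.1) = 21.100 Gt C/yr.
At steady state the output of the adjacent reservoir equals its input, 21.100 Gt C/yr.
τ = M / F = 1430 / 21.100 = 67.77 yr.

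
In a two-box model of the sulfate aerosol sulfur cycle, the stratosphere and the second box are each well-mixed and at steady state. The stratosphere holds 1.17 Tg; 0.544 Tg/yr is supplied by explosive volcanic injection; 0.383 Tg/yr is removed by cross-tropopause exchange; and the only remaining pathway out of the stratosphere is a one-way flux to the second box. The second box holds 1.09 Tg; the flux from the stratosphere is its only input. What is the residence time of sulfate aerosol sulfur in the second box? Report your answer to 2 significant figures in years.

6.8 yr

Balance the stratosphere: ΣF_in = 0.54400 Tg/yr.
Flux to the second box = ΣF_in − (0.383) = 0.16100 Tg/yr.
At steady state the output of the second box equals its input, 0.16100 Tg/yr.
τ = M / F = 1.09 / 0.16100 = 6.770 yr.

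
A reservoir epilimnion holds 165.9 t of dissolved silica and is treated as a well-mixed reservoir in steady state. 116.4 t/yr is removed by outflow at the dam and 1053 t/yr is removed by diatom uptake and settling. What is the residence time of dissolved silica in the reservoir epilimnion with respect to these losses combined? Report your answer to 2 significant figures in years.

0.14 yr

Total removal = 116.4 + 1053 = 1169.4 t/yr.
τ = M / ΣF_out = 165.9 / 1169.4 = 0.1419 yr.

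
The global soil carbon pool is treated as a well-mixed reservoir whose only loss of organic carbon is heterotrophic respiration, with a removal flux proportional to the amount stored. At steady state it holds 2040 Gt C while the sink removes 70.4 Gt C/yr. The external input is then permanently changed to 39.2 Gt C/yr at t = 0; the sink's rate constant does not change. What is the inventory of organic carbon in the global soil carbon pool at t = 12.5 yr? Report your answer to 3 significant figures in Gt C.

1720 Gt C

The sink rate constant is k = F₀/M₀ = 70.4/2040 = 0.03451 yr⁻¹.
Solving dM/dt = F₁ − kM with M(0) = M₀ gives M(t) = F₁/k + (M₀ − F₁/k)·e^(−kt).
F₁/k = 39.2/0.03451 = 1135.9 Gt C; kt = 0.03451 × 12.5 = 0.4314, e^(−kt) = 0.6496.
M(12.5) = 1135.9 + (2040 − 1135.9) × 0.6496 = 1135.9 + 587.3 = 1723.2 Gt C.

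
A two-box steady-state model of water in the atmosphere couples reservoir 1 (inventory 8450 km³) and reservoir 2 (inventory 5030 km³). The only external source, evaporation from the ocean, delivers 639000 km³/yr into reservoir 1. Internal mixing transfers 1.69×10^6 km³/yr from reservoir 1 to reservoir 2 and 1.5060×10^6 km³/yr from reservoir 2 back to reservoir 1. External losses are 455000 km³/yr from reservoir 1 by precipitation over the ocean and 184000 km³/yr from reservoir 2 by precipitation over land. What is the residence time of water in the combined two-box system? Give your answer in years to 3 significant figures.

For the system as a whole, the A↔B exchange is internal and contributes nothing to the throughput; only the external sinks remove mass.
M_total = 8450 + 5030 = 13480 km³.
ΣF_external_out = 455000 + 184000 = 639000 km³/yr.
τ = M_total / ΣF_ext = 13480 / 639000 = 0.02110 yr.

0.0211 yr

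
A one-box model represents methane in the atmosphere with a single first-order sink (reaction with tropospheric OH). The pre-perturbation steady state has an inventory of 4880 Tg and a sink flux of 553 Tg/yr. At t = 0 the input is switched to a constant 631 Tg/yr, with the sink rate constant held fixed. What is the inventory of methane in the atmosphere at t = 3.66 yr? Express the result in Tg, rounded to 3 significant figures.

τ = M₀/F₀ = 4880/553 = 8.825 yr; rate constant k = 1/τ.
New steady state M_∞ = F₁/k = F₁·τ = 631 × 8.825 = 5568.3 Tg.
M(t) = M_∞ + (M₀ − M_∞)·e^(−t/τ); t/τ = 3.66/8.825 = 0.4148, so e^(−t/τ) = 0.6605.
M(t) = 5568.3 − 688.3 × 0.6605 = 5113.7 Tg.

5110 Tg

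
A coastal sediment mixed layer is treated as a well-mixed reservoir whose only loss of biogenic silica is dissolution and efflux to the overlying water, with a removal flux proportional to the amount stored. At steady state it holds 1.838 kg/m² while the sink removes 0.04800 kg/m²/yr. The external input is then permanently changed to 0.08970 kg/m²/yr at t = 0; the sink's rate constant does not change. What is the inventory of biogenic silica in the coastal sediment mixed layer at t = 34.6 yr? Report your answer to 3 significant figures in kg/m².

2.79 kg/m²

The sink rate constant is k = F₀/M₀ = 0.04800/1.838 = 0.02612 yr⁻¹.
Solving dM/dt = F₁ − kM with M(0) = M₀ gives M(t) = F₁/k + (M₀ − F₁/k)·e^(−kt).
F₁/k = 0.08970/0.02612 = 3.4348 kg/m²; kt = 0.02612 × 34.6 = 0.9036, e^(−kt) = 0.4051.
M(34.6) = 3.4348 + (1.838 − 3.4348) × 0.4051 = 3.4348 − 0.6469 = 2.7879 kg/m².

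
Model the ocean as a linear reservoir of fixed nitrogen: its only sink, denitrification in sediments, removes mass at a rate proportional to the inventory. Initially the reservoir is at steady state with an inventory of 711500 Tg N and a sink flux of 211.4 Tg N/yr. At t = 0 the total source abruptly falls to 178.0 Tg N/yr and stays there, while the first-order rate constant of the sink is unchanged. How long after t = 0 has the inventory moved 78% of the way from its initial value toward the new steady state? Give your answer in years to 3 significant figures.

5100 yr

τ = M₀/F₀ = 711500/211.4 = 3366 yr.
The remaining gap fraction is e^(−t/τ); 78% covered ⇒ e^(−t/τ) = 0.220.
t = −τ ln(0.220) = 3366 × 1.514 = 5096 yr.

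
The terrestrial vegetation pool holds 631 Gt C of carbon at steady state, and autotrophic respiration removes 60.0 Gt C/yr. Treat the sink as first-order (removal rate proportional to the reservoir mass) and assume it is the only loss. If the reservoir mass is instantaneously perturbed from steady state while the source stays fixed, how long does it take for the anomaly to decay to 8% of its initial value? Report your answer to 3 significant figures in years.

26.6 yr

For a linear reservoir the anomaly decays as exp(−t/τ) with τ = M/F = 631/60.0 = 10.52 yr.
exp(−t/τ) = 0.08 ⇒ t = −τ ln(0.08) = 10.52 × 2.526 = 26.56 yr.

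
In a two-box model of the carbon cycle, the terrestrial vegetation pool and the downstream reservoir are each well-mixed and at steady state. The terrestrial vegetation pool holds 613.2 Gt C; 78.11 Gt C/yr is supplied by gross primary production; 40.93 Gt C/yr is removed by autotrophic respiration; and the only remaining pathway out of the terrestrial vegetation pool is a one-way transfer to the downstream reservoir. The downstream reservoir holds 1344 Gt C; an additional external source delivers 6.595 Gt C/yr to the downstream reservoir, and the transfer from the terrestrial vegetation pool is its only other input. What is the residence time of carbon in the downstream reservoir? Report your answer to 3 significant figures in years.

Balance the terrestrial vegetation pool: ΣF_in = 78.110 Gt C/yr.
Transfer to the downstream reservoir = ΣF_in − (40.93) = 37.180 Gt C/yr.
Total input to the downstream reservoir = 37.180 + 6.595 = 43.775 Gt C/yr; at steady state this equals its total output.
τ = M / F = 1344 / 43.775 = 30.70 yr.

30.7 yr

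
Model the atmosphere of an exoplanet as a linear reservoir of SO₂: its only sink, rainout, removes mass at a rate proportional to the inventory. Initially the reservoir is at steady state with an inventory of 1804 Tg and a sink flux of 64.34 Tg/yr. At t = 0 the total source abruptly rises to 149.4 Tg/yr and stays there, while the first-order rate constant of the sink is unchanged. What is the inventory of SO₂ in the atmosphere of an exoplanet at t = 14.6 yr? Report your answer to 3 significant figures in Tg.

2770 Tg

Residence time τ = M₀/F₀ = 28.04 yr. The eventual steady state is M_∞ = M₀·(F₁/F₀) = 1804 × 149.4/64.34 = 4189.0 Tg.
The anomaly ΔM(t) = M(t) − M_∞ decays as ΔM₀·e^(−t/τ) with ΔM₀ = 1804 − 4189.0 = −2385 Tg.
At t = 14.6 yr, e^(−t/τ) = e^(−0.5207) = 0.5941, so ΔM = −1417 Tg and M = 4189.0 − 1417 = 2772.1 Tg.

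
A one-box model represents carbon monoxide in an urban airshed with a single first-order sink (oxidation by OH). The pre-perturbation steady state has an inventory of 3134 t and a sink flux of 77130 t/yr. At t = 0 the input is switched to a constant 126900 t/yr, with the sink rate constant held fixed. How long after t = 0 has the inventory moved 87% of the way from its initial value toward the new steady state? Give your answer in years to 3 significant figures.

0.0829 yr

τ = M₀/F₀ = 3134/77130 = 0.04063 yr.
The remaining gap fraction is e^(−t/τ); 87% covered ⇒ e^(−t/τ) = 0.130.
t = −τ ln(0.130) = 0.04063 × 2.040 = 0.08290 yr.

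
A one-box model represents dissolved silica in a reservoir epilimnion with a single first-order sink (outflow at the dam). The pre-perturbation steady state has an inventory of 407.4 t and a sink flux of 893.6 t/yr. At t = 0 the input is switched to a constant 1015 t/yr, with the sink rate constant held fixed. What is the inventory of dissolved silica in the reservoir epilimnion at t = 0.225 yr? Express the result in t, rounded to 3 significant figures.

429 t

Residence time τ = M₀/F₀ = 0.4559 yr. The eventual steady state is M_∞ = M₀·(F₁/F₀) = 407.4 × 1015/893.6 = 462.75 t.
The anomaly ΔM(t) = M(t) − M_∞ decays as ΔM₀·e^(−t/τ) with ΔM₀ = 407.4 − 462.75 = −55.35 t.
At t = 0.225 yr, e^(−t/τ) = e^(−0.4935) = 0.6105, so ΔM = −33.79 t and M = 462.75 − 33.79 = 428.96 t.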